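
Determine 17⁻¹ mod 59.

7

59 = 3*17 + 8
17 = 2*8 + 1
8 = 8*1 + 0
gcd(17, 59) = 1, so the inverse exists.
Back-substitute for 1:
1 = 1*17 − 2*8
  = −2*59 + 7*17
So 17⁻¹ ≡ 7 (mod 59).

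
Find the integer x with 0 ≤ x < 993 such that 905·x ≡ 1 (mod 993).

By the extended Euclidean algorithm:
993 = 1×905 + 88
905 = 10×88 + 25
88 = 3×25 + 13
25 = 1×13 + 12
13 = 1×12 + 1
12 = 12×1 + 0
gcd(905, 993) = 1, so the inverse exists.
Back-substitute for 1:
1 = 1×13 − 1×12
  = −1×25 + 2×13
  = 2×88 − 7×25
  = −7×905 + 72×88
  = 72×993 − 79×905
So 905⁻¹ ≡ −79 ≡ 914 (mod 993).

914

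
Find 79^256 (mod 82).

79^1 ≡ 79 (mod 82)
79^2 ≡ 79^2 = 6241 ≡ 9 (mod 82)
79^4 ≡ 9^2 = 81 (mod 82)
79^8 ≡ 81^2 = 6561 ≡ 1 (mod 82)
79^16 ≡ 1^2 = 1 (mod 82)
79^32 ≡ 1^2 = 1 (mod 82)
79^64 ≡ 1^2 = 1 (mod 82)
79^128 ≡ 1^2 = 1 (mod 82)
79^256 ≡ 1^2 = 1 (mod 82)
So 79^256 ≡ 1 (mod 82).

1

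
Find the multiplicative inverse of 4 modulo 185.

139

185 = 46·4 + 1
4 = 4·1 + 0
gcd(4, 185) = 1, so the inverse exists.
Back-substitute for 1:
1 = 1·185 − 46·4
So 4⁻¹ ≡ −46 ≡ 139 (mod 185).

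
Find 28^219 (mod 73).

52

219 in binary is 11011011, i.e. 219 = 128 + 64 + 16 + 8 + 2 + 1.
28^1 ≡ 28 (mod 73)
28^2 ≡ 28^2 = 784 ≡ 54 (mod 73)
28^4 ≡ 54^2 = 2916 ≡ 69 (mod 73)
28^8 ≡ 69^2 = 4761 ≡ 16 (mod 73)
28^16 ≡ 16^2 = 256 ≡ 37 (mod 73)
28^32 ≡ 37^2 = 1369 ≡ 55 (mod 73)
28^64 ≡ 55^2 = 3025 ≡ 32 (mod 73)
28^128 ≡ 32^2 = 1024 ≡ 2 (mod 73)
28^219 = 28^128 × 28^64 × 28^16 × 28^8 × 28^2 × 28^1 ≡ 2 × 32 × 37 × 16 × 54 × 28 (mod 73).
Accumulate the product:
2 × 32 = 64
64 × 37 = 2368 ≡ 32
32 × 16 = 512 ≡ 1
1 × 54 = 54
54 × 28 = 1512 ≡ 52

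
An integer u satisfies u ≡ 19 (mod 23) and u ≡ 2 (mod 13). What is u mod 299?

249

23⁻¹ mod 13: 23*4 ≡ 1 (mod 13), so 23⁻¹ ≡ 4.
u = 19 + 23*((2 − 19)*4 mod 13) = 19 + 23*10 = 249.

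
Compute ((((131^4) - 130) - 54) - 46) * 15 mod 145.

40

(131)^4 ≡ 136 (mod 145)
136 - 130 = 6
6 - 54 = -48 ≡ 97 (mod 145)
97 - 46 = 51
51 * 15 = 765 ≡ 40 (mod 145)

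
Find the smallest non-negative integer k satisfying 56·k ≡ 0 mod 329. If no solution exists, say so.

gcd(56, 329) = 7, and 7 | 0, so solutions exist.
Divide through by 7: 8·k mod 47 = 0.
8⁻¹ ≡ 6 (mod 47).
k ≡ 6·0 ≡ 0 (mod 47).
The smallest non-negative solution is k = 0.

0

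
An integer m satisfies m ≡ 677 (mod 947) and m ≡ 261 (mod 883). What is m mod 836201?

947⁻¹ mod 883: 947*69 ≡ 1 (mod 883), so 947⁻¹ ≡ 69.
m = 677 + 947*((261 − 677)*69 mod 883) = 677 + 947*435 = 412622.

412622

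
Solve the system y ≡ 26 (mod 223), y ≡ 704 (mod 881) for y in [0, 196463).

144307

223⁻¹ mod 881: 223·561 ≡ 1 (mod 881), so 223⁻¹ ≡ 561.
y = 26 + 223·((704 − 26)·561 mod 881) = 26 + 223·647 = 144307.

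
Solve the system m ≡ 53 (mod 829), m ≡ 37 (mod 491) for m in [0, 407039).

829⁻¹ mod 491: 829·353 ≡ 1 (mod 491), so 829⁻¹ ≡ 353.
m = 53 + 829·((37 − 53)·353 mod 491) = 53 + 829·244 = 202329.

202329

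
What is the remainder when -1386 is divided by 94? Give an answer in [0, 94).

-1386 = -15·94 + 24, so -1386 ≡ 24 (mod 94).

24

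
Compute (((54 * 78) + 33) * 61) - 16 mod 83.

54 * 78 = 4212 ≡ 62 (mod 83)
62 + 33 = 95 ≡ 12 (mod 83)
12 * 61 = 732 ≡ 68 (mod 83)
68 - 16 = 52

52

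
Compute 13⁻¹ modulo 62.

43

By the extended Euclidean algorithm:
62 = 4*13 + 10
13 = 1*10 + 3
10 = 3*3 + 1
3 = 3*1 + 0
gcd(13, 62) = 1, so the inverse exists.
Back-substitute for 1:
1 = 1*10 − 3*3
  = −3*13 + 4*10
  = 4*62 − 19*13
So 13⁻¹ ≡ −19 ≡ 43 (mod 62).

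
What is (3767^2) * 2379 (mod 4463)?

3193

(3767)^2 ≡ 2412 (mod 4463)
2412 * 2379 = 5738148 ≡ 3193 (mod 4463)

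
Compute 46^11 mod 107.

Using repeated squaring:
46^1 ≡ 46 (mod 107)
46^2 ≡ 46^2 = 2116 ≡ 83 (mod 107)
46^4 ≡ 83^2 = 6889 ≡ 41 (mod 107)
46^8 ≡ 41^2 = 1681 ≡ 76 (mod 107)
46^11 = 46^8 · 46^2 · 46^1 ≡ 76 · 83 · 46 (mod 107).
Accumulate the product:
76 · 83 = 6308 ≡ 102
102 · 46 = 4692 ≡ 91

91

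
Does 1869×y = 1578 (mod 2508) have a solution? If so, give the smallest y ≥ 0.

gcd(1869, 2508) = 3, and 3 | 1578, so solutions exist.
Divide through by 3: 623×y = 526 (mod 836).
623⁻¹ ≡ 679 (mod 836).
y ≡ 679×526 ≡ 182 (mod 836).
The smallest non-negative solution is y = 182.

182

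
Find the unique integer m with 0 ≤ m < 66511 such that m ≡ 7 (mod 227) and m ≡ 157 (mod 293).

227⁻¹ mod 293: 227*182 ≡ 1 (mod 293), so 227⁻¹ ≡ 182.
m = 7 + 227*((157 − 7)*182 mod 293) = 7 + 227*51 = 11584.
Check: 11584 mod 227 = 7, 11584 mod 293 = 157. ✓

11584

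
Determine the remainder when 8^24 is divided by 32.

0

8^1 ≡ 8 (mod 32)
8^2 ≡ 8^2 = 64 ≡ 0 (mod 32)
8^4 ≡ 0^2 = 0 (mod 32)
8^8 ≡ 0^2 = 0 (mod 32)
8^16 ≡ 0^2 = 0 (mod 32)
8^24 = 8^16 * 8^8 ≡ 0 * 0 (mod 32).
0 * 0 = 0 ≡ 0 (mod 32).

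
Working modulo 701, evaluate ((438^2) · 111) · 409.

(438)^2 ≡ 471 (mod 701)
471 · 111 = 52281 ≡ 407 (mod 701)
407 · 409 = 166463 ≡ 326 (mod 701)

326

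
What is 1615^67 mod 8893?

2376

67 in binary is 1000011, i.e. 67 = 64 + 2 + 1.
1615^1 ≡ 1615 (mod 8893)
1615^2 ≡ 1615^2 = 2608225 ≡ 2576 (mod 8893)
1615^4 ≡ 2576^2 = 6635776 ≡ 1598 (mod 8893)
1615^8 ≡ 1598^2 = 2553604 ≡ 1313 (mod 8893)
1615^16 ≡ 1313^2 = 1723969 ≡ 7620 (mod 8893)
1615^32 ≡ 7620^2 = 58064400 ≡ 2003 (mod 8893)
1615^64 ≡ 2003^2 = 4012009 ≡ 1266 (mod 8893)
1615^67 = 1615^64 · 1615^2 · 1615^1 ≡ 1266 · 2576 · 1615 (mod 8893).
Accumulate the product:
1266 · 2576 = 3261216 ≡ 6378
6378 · 1615 = 10300470 ≡ 2376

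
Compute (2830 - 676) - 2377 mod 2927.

2704

2830 - 676 = 2154
2154 - 2377 = -223 ≡ 2704 (mod 2927)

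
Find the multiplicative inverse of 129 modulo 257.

Run the extended Euclidean algorithm:
257 = 1·129 + 128
129 = 1·128 + 1
128 = 128·1 + 0
gcd(129, 257) = 1, so the inverse exists.
Back-substitute for 1:
1 = 1·129 − 1·128
  = −1·257 + 2·129
So 129⁻¹ ≡ 2 (mod 257).

2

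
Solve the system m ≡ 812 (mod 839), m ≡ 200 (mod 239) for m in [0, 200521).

839⁻¹ mod 239: 839·96 ≡ 1 (mod 239), so 839⁻¹ ≡ 96.
m = 812 + 839·((200 − 812)·96 mod 239) = 812 + 839·42 = 36050.

36050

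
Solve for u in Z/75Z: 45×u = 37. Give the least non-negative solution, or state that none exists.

gcd(45, 75) = 15, and 15 does not divide 37.
So the congruence has no solution.

no solution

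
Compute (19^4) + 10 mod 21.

5

(19)^4 ≡ 16 (mod 21)
16 + 10 = 26 ≡ 5 (mod 21)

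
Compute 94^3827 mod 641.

Compute successive squares:
94^1 ≡ 94 (mod 641)
94^2 ≡ 94^2 = 8836 ≡ 503 (mod 641)
94^4 ≡ 503^2 = 253009 ≡ 455 (mod 641)
94^8 ≡ 455^2 = 207025 ≡ 623 (mod 641)
94^16 ≡ 623^2 = 388129 ≡ 324 (mod 641)
94^32 ≡ 324^2 = 104976 ≡ 493 (mod 641)
94^64 ≡ 493^2 = 243049 ≡ 110 (mod 641)
94^128 ≡ 110^2 = 12100 ≡ 562 (mod 641)
94^256 ≡ 562^2 = 315844 ≡ 472 (mod 641)
94^512 ≡ 472^2 = 222784 ≡ 357 (mod 641)
94^1024 ≡ 357^2 = 127449 ≡ 531 (mod 641)
94^2048 ≡ 531^2 = 281961 ≡ 562 (mod 641)
94^3827 = 94^2048 * 94^1024 * 94^512 * 94^128 * 94^64 * 94^32 * 94^16 * 94^2 * 94^1 ≡ 562 * 531 * 357 * 562 * 110 * 493 * 324 * 503 * 94 (mod 641).
Accumulate the product:
562 * 531 = 298422 ≡ 357
357 * 357 = 127449 ≡ 531
531 * 562 = 298422 ≡ 357
357 * 110 = 39270 ≡ 169
169 * 493 = 83317 ≡ 628
628 * 324 = 203472 ≡ 275
275 * 503 = 138325 ≡ 510
510 * 94 = 47940 ≡ 506

506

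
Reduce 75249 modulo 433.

75249 = 173×433 + 340, so 75249 ≡ 340 (mod 433).

340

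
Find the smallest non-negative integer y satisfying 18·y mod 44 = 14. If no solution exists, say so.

gcd(18, 44) = 2, and 2 | 14, so solutions exist.
Divide through by 2: 9·y = 7 (mod 22).
9⁻¹ ≡ 5 (mod 22).
y ≡ 5·7 ≡ 13 (mod 22).
The smallest non-negative solution is y = 13.

13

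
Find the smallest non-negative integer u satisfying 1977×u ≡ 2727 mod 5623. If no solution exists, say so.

556

gcd(1977, 5623) = 1, so a unique solution mod 5623 exists.
1977⁻¹ ≡ 3487 (mod 5623).
u ≡ 3487×2727 ≡ 556 (mod 5623).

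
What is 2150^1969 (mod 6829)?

1543

2150^1 ≡ 2150 (mod 6829)
2150^2 ≡ 2150^2 = 4622500 ≡ 6096 (mod 6829)
2150^4 ≡ 6096^2 = 37161216 ≡ 4627 (mod 6829)
2150^8 ≡ 4627^2 = 21409129 ≡ 214 (mod 6829)
2150^16 ≡ 214^2 = 45796 ≡ 4822 (mod 6829)
2150^32 ≡ 4822^2 = 23251684 ≡ 5768 (mod 6829)
2150^64 ≡ 5768^2 = 33269824 ≡ 5765 (mod 6829)
2150^128 ≡ 5765^2 = 33235225 ≡ 5311 (mod 6829)
2150^256 ≡ 5311^2 = 28206721 ≡ 2951 (mod 6829)
2150^512 ≡ 2951^2 = 8708401 ≡ 1426 (mod 6829)
2150^1024 ≡ 1426^2 = 2033476 ≡ 5263 (mod 6829)
2150^1969 = 2150^1024 * 2150^512 * 2150^256 * 2150^128 * 2150^32 * 2150^16 * 2150^1 ≡ 5263 * 1426 * 2951 * 5311 * 5768 * 4822 * 2150 (mod 6829).
Accumulate the product:
5263 * 1426 = 7505038 ≡ 6796
6796 * 2951 = 20054996 ≡ 5052
5052 * 5311 = 26831172 ≡ 31
31 * 5768 = 178808 ≡ 1254
1254 * 4822 = 6046788 ≡ 3123
3123 * 2150 = 6714450 ≡ 1543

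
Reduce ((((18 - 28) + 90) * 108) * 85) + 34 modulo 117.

25

18 - 28 = -10 ≡ 107 (mod 117)
107 + 90 = 197 ≡ 80 (mod 117)
80 * 108 = 8640 ≡ 99 (mod 117)
99 * 85 = 8415 ≡ 108 (mod 117)
108 + 34 = 142 ≡ 25 (mod 117)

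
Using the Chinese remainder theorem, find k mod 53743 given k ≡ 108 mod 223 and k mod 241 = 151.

2561

223⁻¹ mod 241: 223*174 ≡ 1 (mod 241), so 223⁻¹ ≡ 174.
k = 108 + 223*((151 − 108)*174 mod 241) = 108 + 223*11 = 2561.
Check: 2561 mod 223 = 108, 2561 mod 241 = 151. ✓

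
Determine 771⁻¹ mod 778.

778 = 1*771 + 7
771 = 110*7 + 1
7 = 7*1 + 0
gcd(771, 778) = 1, so the inverse exists.
Bézout: 1 = −110*778 + 111*771.
So 771⁻¹ ≡ 111 (mod 778).

111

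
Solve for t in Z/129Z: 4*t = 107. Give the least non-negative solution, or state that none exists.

gcd(4, 129) = 1, so a unique solution mod 129 exists.
4⁻¹ ≡ 97 (mod 129).
t ≡ 97*107 ≡ 59 (mod 129).

59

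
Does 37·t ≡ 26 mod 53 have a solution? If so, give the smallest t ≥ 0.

5

gcd(37, 53) = 1, so a unique solution mod 53 exists.
37⁻¹ ≡ 43 (mod 53).
t ≡ 43·26 ≡ 5 (mod 53).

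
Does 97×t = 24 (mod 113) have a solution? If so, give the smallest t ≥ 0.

gcd(97, 113) = 1, so a unique solution mod 113 exists.
97⁻¹ ≡ 7 (mod 113).
t ≡ 7×24 ≡ 55 (mod 113).

55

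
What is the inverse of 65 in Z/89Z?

63

89 = 1×65 + 24
65 = 2×24 + 17
24 = 1×17 + 7
17 = 2×7 + 3
7 = 2×3 + 1
3 = 3×1 + 0
gcd(65, 89) = 1, so the inverse exists.
Bézout: 1 = 19×89 − 26×65.
So 65⁻¹ ≡ −26 ≡ 63 (mod 89).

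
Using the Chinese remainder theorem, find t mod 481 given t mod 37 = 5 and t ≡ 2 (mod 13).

37⁻¹ mod 13: 37×6 ≡ 1 (mod 13), so 37⁻¹ ≡ 6.
t = 5 + 37×((2 − 5)×6 mod 13) = 5 + 37×8 = 301.
Check: 301 mod 37 = 5, 301 mod 13 = 2. ✓

301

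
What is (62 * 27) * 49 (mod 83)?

62 * 27 = 1674 ≡ 14 (mod 83)
14 * 49 = 686 ≡ 22 (mod 83)

22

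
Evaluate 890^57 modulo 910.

330

By square-and-multiply:
890^1 ≡ 890 (mod 910)
890^2 ≡ 890^2 = 792100 ≡ 400 (mod 910)
890^4 ≡ 400^2 = 160000 ≡ 750 (mod 910)
890^8 ≡ 750^2 = 562500 ≡ 120 (mod 910)
890^16 ≡ 120^2 = 14400 ≡ 750 (mod 910)
890^32 ≡ 750^2 = 562500 ≡ 120 (mod 910)
890^57 = 890^32 · 890^16 · 890^8 · 890^1 ≡ 120 · 750 · 120 · 890 (mod 910).
Accumulate the product:
120 · 750 = 90000 ≡ 820
820 · 120 = 98400 ≡ 120
120 · 890 = 106800 ≡ 330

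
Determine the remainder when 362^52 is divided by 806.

640

52 in binary is 110100, i.e. 52 = 32 + 16 + 4.
362^1 ≡ 362 (mod 806)
362^2 ≡ 362^2 = 131044 ≡ 472 (mod 806)
362^4 ≡ 472^2 = 222784 ≡ 328 (mod 806)
362^8 ≡ 328^2 = 107584 ≡ 386 (mod 806)
362^16 ≡ 386^2 = 148996 ≡ 692 (mod 806)
362^32 ≡ 692^2 = 478864 ≡ 100 (mod 806)
362^52 = 362^32 × 362^16 × 362^4 ≡ 100 × 692 × 328 (mod 806).
Accumulate the product:
100 × 692 = 69200 ≡ 690
690 × 328 = 226320 ≡ 640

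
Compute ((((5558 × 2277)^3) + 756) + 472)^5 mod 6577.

5558 × 2277 = 12655566 ≡ 1418 (mod 6577)
(1418)^3 ≡ 4785 (mod 6577)
4785 + 756 = 5541
5541 + 472 = 6013
(6013)^5 ≡ 3380 (mod 6577)

3380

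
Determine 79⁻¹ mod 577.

168

Run the extended Euclidean algorithm:
577 = 7×79 + 24
79 = 3×24 + 7
24 = 3×7 + 3
7 = 2×3 + 1
3 = 3×1 + 0
gcd(79, 577) = 1, so the inverse exists.
Bézout: 1 = −23×577 + 168×79.
So 79⁻¹ ≡ 168 (mod 577).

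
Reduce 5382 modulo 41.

11

5382 = 131×41 + 11, so 5382 ≡ 11 (mod 41).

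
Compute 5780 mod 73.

5780 = 79×73 + 13, so 5780 ≡ 13 (mod 73).

13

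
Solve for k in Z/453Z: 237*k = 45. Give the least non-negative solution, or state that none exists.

69

gcd(237, 453) = 3, and 3 | 45, so solutions exist.
Divide through by 3: 79*k mod 151 = 15.
79⁻¹ ≡ 65 (mod 151).
k ≡ 65*15 ≡ 69 (mod 151).
The smallest non-negative solution is k = 69.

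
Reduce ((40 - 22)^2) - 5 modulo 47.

37

40 - 22 = 18
(18)^2 ≡ 42 (mod 47)
42 - 5 = 37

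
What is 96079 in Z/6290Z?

1729

96079 = 15*6290 + 1729, so 96079 ≡ 1729 (mod 6290).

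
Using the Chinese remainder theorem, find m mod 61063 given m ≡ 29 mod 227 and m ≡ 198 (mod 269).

227⁻¹ mod 269: 227*32 ≡ 1 (mod 269), so 227⁻¹ ≡ 32.
m = 29 + 227*((198 − 29)*32 mod 269) = 29 + 227*28 = 6385.
Check: 6385 mod 227 = 29, 6385 mod 269 = 198. ✓

6385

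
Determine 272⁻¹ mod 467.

467 = 1×272 + 195
272 = 1×195 + 77
195 = 2×77 + 41
77 = 1×41 + 36
41 = 1×36 + 5
36 = 7×5 + 1
5 = 5×1 + 0
gcd(272, 467) = 1, so the inverse exists.
Back-substitute for 1:
1 = 1×36 − 7×5
  = −7×41 + 8×36
  = 8×77 − 15×41
  = −15×195 + 38×77
  = 38×272 − 53×195
  = −53×467 + 91×272
So 272⁻¹ ≡ 91 (mod 467).

91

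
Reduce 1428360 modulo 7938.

1428360 = 179*7938 + 7458, so 1428360 ≡ 7458 (mod 7938).

7458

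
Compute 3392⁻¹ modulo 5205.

2558

Apply the Euclidean algorithm and back-substitute:
5205 = 1·3392 + 1813
3392 = 1·1813 + 1579
1813 = 1·1579 + 234
1579 = 6·234 + 175
234 = 1·175 + 59
175 = 2·59 + 57
59 = 1·57 + 2
57 = 28·2 + 1
2 = 2·1 + 0
gcd(3392, 5205) = 1, so the inverse exists.
Back-substitute for 1:
1 = 1·57 − 28·2
  = −28·59 + 29·57
  = 29·175 − 86·59
  = −86·234 + 115·175
  = 115·1579 − 776·234
  = −776·1813 + 891·1579
  = 891·3392 − 1667·1813
  = −1667·5205 + 2558·3392
So 3392⁻¹ ≡ 2558 (mod 5205).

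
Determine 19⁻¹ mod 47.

5

47 = 2*19 + 9
19 = 2*9 + 1
9 = 9*1 + 0
gcd(19, 47) = 1, so the inverse exists.
Back-substitute for 1:
1 = 1*19 − 2*9
  = −2*47 + 5*19
So 19⁻¹ ≡ 5 (mod 47).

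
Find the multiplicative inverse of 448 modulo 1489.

By the extended Euclidean algorithm:
1489 = 3*448 + 145
448 = 3*145 + 13
145 = 11*13 + 2
13 = 6*2 + 1
2 = 2*1 + 0
gcd(448, 1489) = 1, so the inverse exists.
Back-substitute for 1:
1 = 1*13 − 6*2
  = −6*145 + 67*13
  = 67*448 − 207*145
  = −207*1489 + 688*448
So 448⁻¹ ≡ 688 (mod 1489).

688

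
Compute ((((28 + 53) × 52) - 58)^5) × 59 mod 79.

28 + 53 = 81 ≡ 2 (mod 79)
2 × 52 = 104 ≡ 25 (mod 79)
25 - 58 = -33 ≡ 46 (mod 79)
(46)^5 ≡ 22 (mod 79)
22 × 59 = 1298 ≡ 34 (mod 79)

34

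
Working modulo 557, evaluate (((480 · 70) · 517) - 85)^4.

43

480 · 70 = 33600 ≡ 180 (mod 557)
180 · 517 = 93060 ≡ 41 (mod 557)
41 - 85 = -44 ≡ 513 (mod 557)
(513)^4 ≡ 43 (mod 557)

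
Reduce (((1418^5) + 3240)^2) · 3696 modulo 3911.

(1418)^5 ≡ 299 (mod 3911)
299 + 3240 = 3539
(3539)^2 ≡ 1499 (mod 3911)
1499 · 3696 = 5540304 ≡ 2328 (mod 3911)

2328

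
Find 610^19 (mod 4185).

Compute successive squares:
19 in binary is 10011, i.e. 19 = 16 + 2 + 1.
610^1 ≡ 610 (mod 4185)
610^2 ≡ 610^2 = 372100 ≡ 3820 (mod 4185)
610^4 ≡ 3820^2 = 14592400 ≡ 3490 (mod 4185)
610^8 ≡ 3490^2 = 12180100 ≡ 1750 (mod 4185)
610^16 ≡ 1750^2 = 3062500 ≡ 3265 (mod 4185)
610^19 = 610^16 * 610^2 * 610^1 ≡ 3265 * 3820 * 610 (mod 4185).
Accumulate the product:
3265 * 3820 = 12472300 ≡ 1000
1000 * 610 = 610000 ≡ 3175

3175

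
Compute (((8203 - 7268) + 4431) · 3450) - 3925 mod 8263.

7918

8203 - 7268 = 935
935 + 4431 = 5366
5366 · 3450 = 18512700 ≡ 3580 (mod 8263)
3580 - 3925 = -345 ≡ 7918 (mod 8263)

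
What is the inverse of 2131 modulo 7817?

2344

Apply the Euclidean algorithm and back-substitute:
7817 = 3·2131 + 1424
2131 = 1·1424 + 707
1424 = 2·707 + 10
707 = 70·10 + 7
10 = 1·7 + 3
7 = 2·3 + 1
3 = 3·1 + 0
gcd(2131, 7817) = 1, so the inverse exists.
Bézout: 1 = −639·7817 + 2344·2131.
So 2131⁻¹ ≡ 2344 (mod 7817).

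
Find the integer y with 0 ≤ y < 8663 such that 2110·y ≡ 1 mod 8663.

505

Run the extended Euclidean algorithm:
8663 = 4·2110 + 223
2110 = 9·223 + 103
223 = 2·103 + 17
103 = 6·17 + 1
17 = 17·1 + 0
gcd(2110, 8663) = 1, so the inverse exists.
Back-substitute for 1:
1 = 1·103 − 6·17
  = −6·223 + 13·103
  = 13·2110 − 123·223
  = −123·8663 + 505·2110
So 2110⁻¹ ≡ 505 (mod 8663).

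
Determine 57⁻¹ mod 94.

33

94 = 1*57 + 37
57 = 1*37 + 20
37 = 1*20 + 17
20 = 1*17 + 3
17 = 5*3 + 2
3 = 1*2 + 1
2 = 2*1 + 0
gcd(57, 94) = 1, so the inverse exists.
Bézout: 1 = −20*94 + 33*57.
So 57⁻¹ ≡ 33 (mod 94).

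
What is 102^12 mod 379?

306

Compute successive squares:
12 in binary is 1100, i.e. 12 = 8 + 4.
102^1 ≡ 102 (mod 379)
102^2 ≡ 102^2 = 10404 ≡ 171 (mod 379)
102^4 ≡ 171^2 = 29241 ≡ 58 (mod 379)
102^8 ≡ 58^2 = 3364 ≡ 332 (mod 379)
102^12 = 102^8 × 102^4 ≡ 332 × 58 (mod 379).
332 × 58 = 19256 ≡ 306 (mod 379).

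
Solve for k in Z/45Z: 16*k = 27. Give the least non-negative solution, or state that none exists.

gcd(16, 45) = 1, so a unique solution mod 45 exists.
16⁻¹ ≡ 31 (mod 45).
k ≡ 31*27 ≡ 27 (mod 45).

27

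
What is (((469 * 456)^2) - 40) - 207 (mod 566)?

17

469 * 456 = 213864 ≡ 482 (mod 566)
(482)^2 ≡ 264 (mod 566)
264 - 40 = 224
224 - 207 = 17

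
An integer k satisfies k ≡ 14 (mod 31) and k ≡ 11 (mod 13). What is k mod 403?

76

31⁻¹ mod 13: 31×8 ≡ 1 (mod 13), so 31⁻¹ ≡ 8.
k = 14 + 31×((11 − 14)×8 mod 13) = 14 + 31×2 = 76.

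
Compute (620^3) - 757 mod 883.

245

(620)^3 ≡ 119 (mod 883)
119 - 757 = -638 ≡ 245 (mod 883)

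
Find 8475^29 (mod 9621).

8487

By square-and-multiply:
8475^1 ≡ 8475 (mod 9621)
8475^2 ≡ 8475^2 = 71825625 ≡ 4860 (mod 9621)
8475^4 ≡ 4860^2 = 23619600 ≡ 45 (mod 9621)
8475^8 ≡ 45^2 = 2025 (mod 9621)
8475^16 ≡ 2025^2 = 4100625 ≡ 2079 (mod 9621)
8475^29 = 8475^16 · 8475^8 · 8475^4 · 8475^1 ≡ 2079 · 2025 · 45 · 8475 (mod 9621).
Accumulate the product:
2079 · 2025 = 4209975 ≡ 5598
5598 · 45 = 251910 ≡ 1764
1764 · 8475 = 14949900 ≡ 8487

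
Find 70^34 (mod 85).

Compute successive squares:
34 in binary is 100010, i.e. 34 = 32 + 2.
70^1 ≡ 70 (mod 85)
70^2 ≡ 70^2 = 4900 ≡ 55 (mod 85)
70^4 ≡ 55^2 = 3025 ≡ 50 (mod 85)
70^8 ≡ 50^2 = 2500 ≡ 35 (mod 85)
70^16 ≡ 35^2 = 1225 ≡ 35 (mod 85)
70^32 ≡ 35^2 = 1225 ≡ 35 (mod 85)
70^34 = 70^32 * 70^2 ≡ 35 * 55 (mod 85).
35 * 55 = 1925 ≡ 55 (mod 85).

55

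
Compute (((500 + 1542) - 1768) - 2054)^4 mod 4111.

1132

500 + 1542 = 2042
2042 - 1768 = 274
274 - 2054 = -1780 ≡ 2331 (mod 4111)
(2331)^4 ≡ 1132 (mod 4111)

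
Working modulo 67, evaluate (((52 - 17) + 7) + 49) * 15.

25

52 - 17 = 35
35 + 7 = 42
42 + 49 = 91 ≡ 24 (mod 67)
24 * 15 = 360 ≡ 25 (mod 67)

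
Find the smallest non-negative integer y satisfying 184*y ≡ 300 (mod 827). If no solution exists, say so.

gcd(184, 827) = 1, so a unique solution mod 827 exists.
184⁻¹ ≡ 418 (mod 827).
y ≡ 418*300 ≡ 523 (mod 827).

523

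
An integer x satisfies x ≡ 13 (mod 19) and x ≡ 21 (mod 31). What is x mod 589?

19⁻¹ mod 31: 19*18 ≡ 1 (mod 31), so 19⁻¹ ≡ 18.
x = 13 + 19*((21 − 13)*18 mod 31) = 13 + 19*20 = 393.

393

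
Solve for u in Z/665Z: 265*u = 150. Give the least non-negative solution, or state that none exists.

116

gcd(265, 665) = 5, and 5 | 150, so solutions exist.
Divide through by 5: 53*u ≡ 30 (mod 133).
53⁻¹ ≡ 128 (mod 133).
u ≡ 128*30 ≡ 116 (mod 133).
The smallest non-negative solution is u = 116.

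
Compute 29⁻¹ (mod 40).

40 = 1×29 + 11
29 = 2×11 + 7
11 = 1×7 + 4
7 = 1×4 + 3
4 = 1×3 + 1
3 = 3×1 + 0
gcd(29, 40) = 1, so the inverse exists.
Back-substitute for 1:
1 = 1×4 − 1×3
  = −1×7 + 2×4
  = 2×11 − 3×7
  = −3×29 + 8×11
  = 8×40 − 11×29
So 29⁻¹ ≡ −11 ≡ 29 (mod 40).

29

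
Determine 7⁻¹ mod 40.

40 = 5*7 + 5
7 = 1*5 + 2
5 = 2*2 + 1
2 = 2*1 + 0
gcd(7, 40) = 1, so the inverse exists.
Back-substitute for 1:
1 = 1*5 − 2*2
  = −2*7 + 3*5
  = 3*40 − 17*7
So 7⁻¹ ≡ −17 ≡ 23 (mod 40).

23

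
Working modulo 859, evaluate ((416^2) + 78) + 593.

(416)^2 ≡ 397 (mod 859)
397 + 78 = 475
475 + 593 = 1068 ≡ 209 (mod 859)

209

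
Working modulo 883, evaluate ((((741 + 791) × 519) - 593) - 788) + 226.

136

741 + 791 = 1532 ≡ 649 (mod 883)
649 × 519 = 336831 ≡ 408 (mod 883)
408 - 593 = -185 ≡ 698 (mod 883)
698 - 788 = -90 ≡ 793 (mod 883)
793 + 226 = 1019 ≡ 136 (mod 883)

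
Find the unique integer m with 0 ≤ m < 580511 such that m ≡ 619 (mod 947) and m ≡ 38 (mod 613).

947⁻¹ mod 613: 947*457 ≡ 1 (mod 613), so 947⁻¹ ≡ 457.
m = 619 + 947*((38 − 619)*457 mod 613) = 619 + 947*525 = 497794.

497794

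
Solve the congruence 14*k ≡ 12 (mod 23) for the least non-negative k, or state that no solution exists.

14

gcd(14, 23) = 1, so a unique solution mod 23 exists.
14⁻¹ ≡ 5 (mod 23).
k ≡ 5*12 ≡ 14 (mod 23).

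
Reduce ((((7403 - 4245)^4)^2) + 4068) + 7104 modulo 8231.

5831

7403 - 4245 = 3158
(3158)^4 ≡ 2195 (mod 8231)
(2195)^2 ≡ 2890 (mod 8231)
2890 + 4068 = 6958
6958 + 7104 = 14062 ≡ 5831 (mod 8231)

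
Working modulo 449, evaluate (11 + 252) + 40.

11 + 252 = 263
263 + 40 = 303

303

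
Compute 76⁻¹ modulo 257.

186

Apply the Euclidean algorithm and back-substitute:
257 = 3·76 + 29
76 = 2·29 + 18
29 = 1·18 + 11
18 = 1·11 + 7
11 = 1·7 + 4
7 = 1·4 + 3
4 = 1·3 + 1
3 = 3·1 + 0
gcd(76, 257) = 1, so the inverse exists.
Back-substitute for 1:
1 = 1·4 − 1·3
  = −1·7 + 2·4
  = 2·11 − 3·7
  = −3·18 + 5·11
  = 5·29 − 8·18
  = −8·76 + 21·29
  = 21·257 − 71·76
So 76⁻¹ ≡ −71 ≡ 186 (mod 257).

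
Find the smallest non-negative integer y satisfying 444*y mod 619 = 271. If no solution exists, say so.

384

gcd(444, 619) = 1, so a unique solution mod 619 exists.
444⁻¹ ≡ 191 (mod 619).
y ≡ 191*271 ≡ 384 (mod 619).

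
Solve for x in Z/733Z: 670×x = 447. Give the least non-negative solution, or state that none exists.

691

gcd(670, 733) = 1, so a unique solution mod 733 exists.
670⁻¹ ≡ 605 (mod 733).
x ≡ 605×447 ≡ 691 (mod 733).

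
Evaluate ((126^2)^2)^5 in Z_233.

152

(126)^2 ≡ 32 (mod 233)
(32)^2 ≡ 92 (mod 233)
(92)^5 ≡ 152 (mod 233)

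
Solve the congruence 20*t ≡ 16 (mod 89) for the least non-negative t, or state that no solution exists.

gcd(20, 89) = 1, so a unique solution mod 89 exists.
20⁻¹ ≡ 49 (mod 89).
t ≡ 49*16 ≡ 72 (mod 89).

72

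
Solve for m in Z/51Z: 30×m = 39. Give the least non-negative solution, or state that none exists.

gcd(30, 51) = 3, and 3 | 39, so solutions exist.
Divide through by 3: 10×m ≡ 13 (mod 17).
10⁻¹ ≡ 12 (mod 17).
m ≡ 12×13 ≡ 3 (mod 17).
The smallest non-negative solution is m = 3.

3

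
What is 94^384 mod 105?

1

94^1 ≡ 94 (mod 105)
94^2 ≡ 94^2 = 8836 ≡ 16 (mod 105)
94^4 ≡ 16^2 = 256 ≡ 46 (mod 105)
94^8 ≡ 46^2 = 2116 ≡ 16 (mod 105)
94^16 ≡ 16^2 = 256 ≡ 46 (mod 105)
94^32 ≡ 46^2 = 2116 ≡ 16 (mod 105)
94^64 ≡ 16^2 = 256 ≡ 46 (mod 105)
94^128 ≡ 46^2 = 2116 ≡ 16 (mod 105)
94^256 ≡ 16^2 = 256 ≡ 46 (mod 105)
94^384 = 94^256 × 94^128 ≡ 46 × 16 (mod 105).
46 × 16 = 736 ≡ 1 (mod 105).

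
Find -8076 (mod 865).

-8076 = -10·865 + 574, so -8076 ≡ 574 (mod 865).

574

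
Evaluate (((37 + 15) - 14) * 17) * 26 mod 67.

37 + 15 = 52
52 - 14 = 38
38 * 17 = 646 ≡ 43 (mod 67)
43 * 26 = 1118 ≡ 46 (mod 67)

46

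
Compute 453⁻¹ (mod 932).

681

Apply the Euclidean algorithm and back-substitute:
932 = 2·453 + 26
453 = 17·26 + 11
26 = 2·11 + 4
11 = 2·4 + 3
4 = 1·3 + 1
3 = 3·1 + 0
gcd(453, 932) = 1, so the inverse exists.
Back-substitute for 1:
1 = 1·4 − 1·3
  = −1·11 + 3·4
  = 3·26 − 7·11
  = −7·453 + 122·26
  = 122·932 − 251·453
So 453⁻¹ ≡ −251 ≡ 681 (mod 932).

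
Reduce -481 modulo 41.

-481 = -12·41 + 11, so -481 ≡ 11 (mod 41).

11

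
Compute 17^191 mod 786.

191 in binary is 10111111, i.e. 191 = 128 + 32 + 16 + 8 + 4 + 2 + 1.
17^1 ≡ 17 (mod 786)
17^2 ≡ 17^2 = 289 (mod 786)
17^4 ≡ 289^2 = 83521 ≡ 205 (mod 786)
17^8 ≡ 205^2 = 42025 ≡ 367 (mod 786)
17^16 ≡ 367^2 = 134689 ≡ 283 (mod 786)
17^32 ≡ 283^2 = 80089 ≡ 703 (mod 786)
17^64 ≡ 703^2 = 494209 ≡ 601 (mod 786)
17^128 ≡ 601^2 = 361201 ≡ 427 (mod 786)
17^191 = 17^128 · 17^32 · 17^16 · 17^8 · 17^4 · 17^2 · 17^1 ≡ 427 · 703 · 283 · 367 · 205 · 289 · 17 (mod 786).
Accumulate the product:
427 · 703 = 300181 ≡ 715
715 · 283 = 202345 ≡ 343
343 · 367 = 125881 ≡ 121
121 · 205 = 24805 ≡ 439
439 · 289 = 126871 ≡ 325
325 · 17 = 5525 ≡ 23

23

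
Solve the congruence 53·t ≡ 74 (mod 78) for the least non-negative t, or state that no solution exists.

22

gcd(53, 78) = 1, so a unique solution mod 78 exists.
53⁻¹ ≡ 53 (mod 78).
t ≡ 53·74 ≡ 22 (mod 78).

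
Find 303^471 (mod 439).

250

Compute successive squares:
471 in binary is 111010111, i.e. 471 = 256 + 128 + 64 + 16 + 4 + 2 + 1.
303^1 ≡ 303 (mod 439)
303^2 ≡ 303^2 = 91809 ≡ 58 (mod 439)
303^4 ≡ 58^2 = 3364 ≡ 291 (mod 439)
303^8 ≡ 291^2 = 84681 ≡ 393 (mod 439)
303^16 ≡ 393^2 = 154449 ≡ 360 (mod 439)
303^32 ≡ 360^2 = 129600 ≡ 95 (mod 439)
303^64 ≡ 95^2 = 9025 ≡ 245 (mod 439)
303^128 ≡ 245^2 = 60025 ≡ 321 (mod 439)
303^256 ≡ 321^2 = 103041 ≡ 315 (mod 439)
303^471 = 303^256 × 303^128 × 303^64 × 303^16 × 303^4 × 303^2 × 303^1 ≡ 315 × 321 × 245 × 360 × 291 × 58 × 303 (mod 439).
Accumulate the product:
315 × 321 = 101115 ≡ 145
145 × 245 = 35525 ≡ 405
405 × 360 = 145800 ≡ 52
52 × 291 = 15132 ≡ 206
206 × 58 = 11948 ≡ 95
95 × 303 = 28785 ≡ 250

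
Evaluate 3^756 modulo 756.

729

Using repeated squaring:
3^1 ≡ 3 (mod 756)
3^2 ≡ 3^2 = 9 (mod 756)
3^4 ≡ 9^2 = 81 (mod 756)
3^8 ≡ 81^2 = 6561 ≡ 513 (mod 756)
3^16 ≡ 513^2 = 263169 ≡ 81 (mod 756)
3^32 ≡ 81^2 = 6561 ≡ 513 (mod 756)
3^64 ≡ 513^2 = 263169 ≡ 81 (mod 756)
3^128 ≡ 81^2 = 6561 ≡ 513 (mod 756)
3^256 ≡ 513^2 = 263169 ≡ 81 (mod 756)
3^512 ≡ 81^2 = 6561 ≡ 513 (mod 756)
3^756 = 3^512 * 3^128 * 3^64 * 3^32 * 3^16 * 3^4 ≡ 513 * 513 * 81 * 513 * 81 * 81 (mod 756).
Accumulate the product:
513 * 513 = 263169 ≡ 81
81 * 81 = 6561 ≡ 513
513 * 513 = 263169 ≡ 81
81 * 81 = 6561 ≡ 513
513 * 81 = 41553 ≡ 729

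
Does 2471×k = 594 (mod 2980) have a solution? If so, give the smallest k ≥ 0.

274

gcd(2471, 2980) = 1, so a unique solution mod 2980 exists.
2471⁻¹ ≡ 1651 (mod 2980).
k ≡ 1651×594 ≡ 274 (mod 2980).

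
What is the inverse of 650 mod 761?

713

761 = 1*650 + 111
650 = 5*111 + 95
111 = 1*95 + 16
95 = 5*16 + 15
16 = 1*15 + 1
15 = 15*1 + 0
gcd(650, 761) = 1, so the inverse exists.
Back-substitute for 1:
1 = 1*16 − 1*15
  = −1*95 + 6*16
  = 6*111 − 7*95
  = −7*650 + 41*111
  = 41*761 − 48*650
So 650⁻¹ ≡ −48 ≡ 713 (mod 761).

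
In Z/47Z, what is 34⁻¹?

18

Run the extended Euclidean algorithm:
47 = 1·34 + 13
34 = 2·13 + 8
13 = 1·8 + 5
8 = 1·5 + 3
5 = 1·3 + 2
3 = 1·2 + 1
2 = 2·1 + 0
gcd(34, 47) = 1, so the inverse exists.
Back-substitute for 1:
1 = 1·3 − 1·2
  = −1·5 + 2·3
  = 2·8 − 3·5
  = −3·13 + 5·8
  = 5·34 − 13·13
  = −13·47 + 18·34
So 34⁻¹ ≡ 18 (mod 47).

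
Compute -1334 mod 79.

-1334 = -17*79 + 9, so -1334 ≡ 9 (mod 79).

9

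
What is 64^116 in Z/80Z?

By square-and-multiply:
64^1 ≡ 64 (mod 80)
64^2 ≡ 64^2 = 4096 ≡ 16 (mod 80)
64^4 ≡ 16^2 = 256 ≡ 16 (mod 80)
64^8 ≡ 16^2 = 256 ≡ 16 (mod 80)
64^16 ≡ 16^2 = 256 ≡ 16 (mod 80)
64^32 ≡ 16^2 = 256 ≡ 16 (mod 80)
64^64 ≡ 16^2 = 256 ≡ 16 (mod 80)
64^116 = 64^64 * 64^32 * 64^16 * 64^4 ≡ 16 * 16 * 16 * 16 (mod 80).
Accumulate the product:
16 * 16 = 256 ≡ 16
16 * 16 = 256 ≡ 16
16 * 16 = 256 ≡ 16

16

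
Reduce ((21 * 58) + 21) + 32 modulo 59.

32

21 * 58 = 1218 ≡ 38 (mod 59)
38 + 21 = 59 ≡ 0 (mod 59)
0 + 32 = 32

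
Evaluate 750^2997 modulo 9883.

By square-and-multiply:
2997 in binary is 101110110101, i.e. 2997 = 2048 + 512 + 256 + 128 + 32 + 16 + 4 + 1.
750^1 ≡ 750 (mod 9883)
750^2 ≡ 750^2 = 562500 ≡ 9052 (mod 9883)
750^4 ≡ 9052^2 = 81938704 ≡ 8634 (mod 9883)
750^8 ≡ 8634^2 = 74545956 ≡ 8370 (mod 9883)
750^16 ≡ 8370^2 = 70056900 ≡ 6196 (mod 9883)
750^32 ≡ 6196^2 = 38390416 ≡ 4844 (mod 9883)
750^64 ≡ 4844^2 = 23464336 ≡ 2094 (mod 9883)
750^128 ≡ 2094^2 = 4384836 ≡ 6667 (mod 9883)
750^256 ≡ 6667^2 = 44448889 ≡ 5038 (mod 9883)
750^512 ≡ 5038^2 = 25381444 ≡ 1900 (mod 9883)
750^1024 ≡ 1900^2 = 3610000 ≡ 2705 (mod 9883)
750^2048 ≡ 2705^2 = 7317025 ≡ 3605 (mod 9883)
750^2997 = 750^2048 × 750^512 × 750^256 × 750^128 × 750^32 × 750^16 × 750^4 × 750^1 ≡ 3605 × 1900 × 5038 × 6667 × 4844 × 6196 × 8634 × 750 (mod 9883).
Accumulate the product:
3605 × 1900 = 6849500 ≡ 581
581 × 5038 = 2927078 ≡ 1710
1710 × 6667 = 11400570 ≡ 5471
5471 × 4844 = 26501524 ≡ 5201
5201 × 6196 = 32225396 ≡ 6816
6816 × 8634 = 58849344 ≡ 5962
5962 × 750 = 4471500 ≡ 4384

4384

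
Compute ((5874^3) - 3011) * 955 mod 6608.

4823

(5874)^3 ≡ 2248 (mod 6608)
2248 - 3011 = -763 ≡ 5845 (mod 6608)
5845 * 955 = 5581975 ≡ 4823 (mod 6608)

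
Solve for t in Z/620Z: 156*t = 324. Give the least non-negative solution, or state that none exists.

14

gcd(156, 620) = 4, and 4 | 324, so solutions exist.
Divide through by 4: 39*t = 81 (mod 155).
39⁻¹ ≡ 4 (mod 155).
t ≡ 4*81 ≡ 14 (mod 155).
The smallest non-negative solution is t = 14.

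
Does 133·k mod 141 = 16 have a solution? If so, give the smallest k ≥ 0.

gcd(133, 141) = 1, so a unique solution mod 141 exists.
133⁻¹ ≡ 88 (mod 141).
k ≡ 88·16 ≡ 139 (mod 141).

139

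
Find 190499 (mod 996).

190499 = 191*996 + 263, so 190499 ≡ 263 (mod 996).

263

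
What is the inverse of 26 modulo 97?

Run the extended Euclidean algorithm:
97 = 3×26 + 19
26 = 1×19 + 7
19 = 2×7 + 5
7 = 1×5 + 2
5 = 2×2 + 1
2 = 2×1 + 0
gcd(26, 97) = 1, so the inverse exists.
Back-substitute for 1:
1 = 1×5 − 2×2
  = −2×7 + 3×5
  = 3×19 − 8×7
  = −8×26 + 11×19
  = 11×97 − 41×26
So 26⁻¹ ≡ −41 ≡ 56 (mod 97).

56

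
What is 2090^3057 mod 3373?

Compute successive squares:
3057 in binary is 101111110001, i.e. 3057 = 2048 + 512 + 256 + 128 + 64 + 32 + 16 + 1.
2090^1 ≡ 2090 (mod 3373)
2090^2 ≡ 2090^2 = 4368100 ≡ 65 (mod 3373)
2090^4 ≡ 65^2 = 4225 ≡ 852 (mod 3373)
2090^8 ≡ 852^2 = 725904 ≡ 709 (mod 3373)
2090^16 ≡ 709^2 = 502681 ≡ 104 (mod 3373)
2090^32 ≡ 104^2 = 10816 ≡ 697 (mod 3373)
2090^64 ≡ 697^2 = 485809 ≡ 97 (mod 3373)
2090^128 ≡ 97^2 = 9409 ≡ 2663 (mod 3373)
2090^256 ≡ 2663^2 = 7091569 ≡ 1523 (mod 3373)
2090^512 ≡ 1523^2 = 2319529 ≡ 2278 (mod 3373)
2090^1024 ≡ 2278^2 = 5189284 ≡ 1610 (mod 3373)
2090^2048 ≡ 1610^2 = 2592100 ≡ 1636 (mod 3373)
2090^3057 = 2090^2048 · 2090^512 · 2090^256 · 2090^128 · 2090^64 · 2090^32 · 2090^16 · 2090^1 ≡ 1636 · 2278 · 1523 · 2663 · 97 · 697 · 104 · 2090 (mod 3373).
Accumulate the product:
1636 · 2278 = 3726808 ≡ 3016
3016 · 1523 = 4593368 ≡ 2715
2715 · 2663 = 7230045 ≡ 1706
1706 · 97 = 165482 ≡ 205
205 · 697 = 142885 ≡ 1219
1219 · 104 = 126776 ≡ 1975
1975 · 2090 = 4127750 ≡ 2571

2571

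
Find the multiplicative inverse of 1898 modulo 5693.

3

Run the extended Euclidean algorithm:
5693 = 2×1898 + 1897
1898 = 1×1897 + 1
1897 = 1897×1 + 0
gcd(1898, 5693) = 1, so the inverse exists.
Back-substitute for 1:
1 = 1×1898 − 1×1897
  = −1×5693 + 3×1898
So 1898⁻¹ ≡ 3 (mod 5693).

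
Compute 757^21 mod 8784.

325

By square-and-multiply:
21 in binary is 10101, i.e. 21 = 16 + 4 + 1.
757^1 ≡ 757 (mod 8784)
757^2 ≡ 757^2 = 573049 ≡ 2089 (mod 8784)
757^4 ≡ 2089^2 = 4363921 ≡ 7057 (mod 8784)
757^8 ≡ 7057^2 = 49801249 ≡ 4753 (mod 8784)
757^16 ≡ 4753^2 = 22591009 ≡ 7345 (mod 8784)
757^21 = 757^16 × 757^4 × 757^1 ≡ 7345 × 7057 × 757 (mod 8784).
Accumulate the product:
7345 × 7057 = 51833665 ≡ 8065
8065 × 757 = 6105205 ≡ 325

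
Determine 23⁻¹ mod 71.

34

71 = 3*23 + 2
23 = 11*2 + 1
2 = 2*1 + 0
gcd(23, 71) = 1, so the inverse exists.
Bézout: 1 = −11*71 + 34*23.
So 23⁻¹ ≡ 34 (mod 71).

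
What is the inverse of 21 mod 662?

By the extended Euclidean algorithm:
662 = 31×21 + 11
21 = 1×11 + 10
11 = 1×10 + 1
10 = 10×1 + 0
gcd(21, 662) = 1, so the inverse exists.
Back-substitute for 1:
1 = 1×11 − 1×10
  = −1×21 + 2×11
  = 2×662 − 63×21
So 21⁻¹ ≡ −63 ≡ 599 (mod 662).

599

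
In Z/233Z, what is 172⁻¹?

By the extended Euclidean algorithm:
233 = 1·172 + 61
172 = 2·61 + 50
61 = 1·50 + 11
50 = 4·11 + 6
11 = 1·6 + 5
6 = 1·5 + 1
5 = 5·1 + 0
gcd(172, 233) = 1, so the inverse exists.
Back-substitute for 1:
1 = 1·6 − 1·5
  = −1·11 + 2·6
  = 2·50 − 9·11
  = −9·61 + 11·50
  = 11·172 − 31·61
  = −31·233 + 42·172
So 172⁻¹ ≡ 42 (mod 233).

42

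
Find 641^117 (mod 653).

246

Using repeated squaring:
641^1 ≡ 641 (mod 653)
641^2 ≡ 641^2 = 410881 ≡ 144 (mod 653)
641^4 ≡ 144^2 = 20736 ≡ 493 (mod 653)
641^8 ≡ 493^2 = 243049 ≡ 133 (mod 653)
641^16 ≡ 133^2 = 17689 ≡ 58 (mod 653)
641^32 ≡ 58^2 = 3364 ≡ 99 (mod 653)
641^64 ≡ 99^2 = 9801 ≡ 6 (mod 653)
641^117 = 641^64 * 641^32 * 641^16 * 641^4 * 641^1 ≡ 6 * 99 * 58 * 493 * 641 (mod 653).
Accumulate the product:
6 * 99 = 594
594 * 58 = 34452 ≡ 496
496 * 493 = 244528 ≡ 306
306 * 641 = 196146 ≡ 246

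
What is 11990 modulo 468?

290

11990 = 25×468 + 290, so 11990 ≡ 290 (mod 468).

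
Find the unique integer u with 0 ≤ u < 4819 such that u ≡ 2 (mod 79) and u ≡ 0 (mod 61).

79⁻¹ mod 61: 79*17 ≡ 1 (mod 61), so 79⁻¹ ≡ 17.
u = 2 + 79*((0 − 2)*17 mod 61) = 2 + 79*27 = 2135.

2135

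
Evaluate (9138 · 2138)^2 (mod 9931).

9419

9138 · 2138 = 19537044 ≡ 2767 (mod 9931)
(2767)^2 ≡ 9419 (mod 9931)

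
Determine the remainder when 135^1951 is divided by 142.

3

1951 in binary is 11110011111, i.e. 1951 = 1024 + 512 + 256 + 128 + 16 + 8 + 4 + 2 + 1.
135^1 ≡ 135 (mod 142)
135^2 ≡ 135^2 = 18225 ≡ 49 (mod 142)
135^4 ≡ 49^2 = 2401 ≡ 129 (mod 142)
135^8 ≡ 129^2 = 16641 ≡ 27 (mod 142)
135^16 ≡ 27^2 = 729 ≡ 19 (mod 142)
135^32 ≡ 19^2 = 361 ≡ 77 (mod 142)
135^64 ≡ 77^2 = 5929 ≡ 107 (mod 142)
135^128 ≡ 107^2 = 11449 ≡ 89 (mod 142)
135^256 ≡ 89^2 = 7921 ≡ 111 (mod 142)
135^512 ≡ 111^2 = 12321 ≡ 109 (mod 142)
135^1024 ≡ 109^2 = 11881 ≡ 95 (mod 142)
135^1951 = 135^1024 × 135^512 × 135^256 × 135^128 × 135^16 × 135^8 × 135^4 × 135^2 × 135^1 ≡ 95 × 109 × 111 × 89 × 19 × 27 × 129 × 49 × 135 (mod 142).
Accumulate the product:
95 × 109 = 10355 ≡ 131
131 × 111 = 14541 ≡ 57
57 × 89 = 5073 ≡ 103
103 × 19 = 1957 ≡ 111
111 × 27 = 2997 ≡ 15
15 × 129 = 1935 ≡ 89
89 × 49 = 4361 ≡ 101
101 × 135 = 13635 ≡ 3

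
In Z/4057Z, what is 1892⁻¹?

2348

4057 = 2×1892 + 273
1892 = 6×273 + 254
273 = 1×254 + 19
254 = 13×19 + 7
19 = 2×7 + 5
7 = 1×5 + 2
5 = 2×2 + 1
2 = 2×1 + 0
gcd(1892, 4057) = 1, so the inverse exists.
Bézout: 1 = 797×4057 − 1709×1892.
So 1892⁻¹ ≡ −1709 ≡ 2348 (mod 4057).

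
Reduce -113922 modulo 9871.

-113922 = -12·9871 + 4530, so -113922 ≡ 4530 (mod 9871).

4530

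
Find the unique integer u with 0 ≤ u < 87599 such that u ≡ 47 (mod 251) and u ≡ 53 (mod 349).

251⁻¹ mod 349: 251×146 ≡ 1 (mod 349), so 251⁻¹ ≡ 146.
u = 47 + 251×((53 − 47)×146 mod 349) = 47 + 251×178 = 44725.
Check: 44725 mod 251 = 47, 44725 mod 349 = 53. ✓

44725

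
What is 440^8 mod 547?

Compute successive squares:
440^1 ≡ 440 (mod 547)
440^2 ≡ 440^2 = 193600 ≡ 509 (mod 547)
440^4 ≡ 509^2 = 259081 ≡ 350 (mod 547)
440^8 ≡ 350^2 = 122500 ≡ 519 (mod 547)
So 440^8 ≡ 519 (mod 547).

519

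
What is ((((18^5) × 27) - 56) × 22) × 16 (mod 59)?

46

(18)^5 ≡ 34 (mod 59)
34 × 27 = 918 ≡ 33 (mod 59)
33 - 56 = -23 ≡ 36 (mod 59)
36 × 22 = 792 ≡ 25 (mod 59)
25 × 16 = 400 ≡ 46 (mod 59)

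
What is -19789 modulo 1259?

355

-19789 = -16×1259 + 355, so -19789 ≡ 355 (mod 1259).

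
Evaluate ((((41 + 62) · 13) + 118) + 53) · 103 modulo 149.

123

41 + 62 = 103
103 · 13 = 1339 ≡ 147 (mod 149)
147 + 118 = 265 ≡ 116 (mod 149)
116 + 53 = 169 ≡ 20 (mod 149)
20 · 103 = 2060 ≡ 123 (mod 149)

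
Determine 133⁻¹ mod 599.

590

599 = 4×133 + 67
133 = 1×67 + 66
67 = 1×66 + 1
66 = 66×1 + 0
gcd(133, 599) = 1, so the inverse exists.
Bézout: 1 = 2×599 − 9×133.
So 133⁻¹ ≡ −9 ≡ 590 (mod 599).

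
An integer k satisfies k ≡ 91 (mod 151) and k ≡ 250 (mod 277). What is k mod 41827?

28781

151⁻¹ mod 277: 151*266 ≡ 1 (mod 277), so 151⁻¹ ≡ 266.
k = 91 + 151*((250 − 91)*266 mod 277) = 91 + 151*190 = 28781.
Check: 28781 mod 151 = 91, 28781 mod 277 = 250. ✓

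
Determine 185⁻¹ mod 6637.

Run the extended Euclidean algorithm:
6637 = 35×185 + 162
185 = 1×162 + 23
162 = 7×23 + 1
23 = 23×1 + 0
gcd(185, 6637) = 1, so the inverse exists.
Back-substitute for 1:
1 = 1×162 − 7×23
  = −7×185 + 8×162
  = 8×6637 − 287×185
So 185⁻¹ ≡ −287 ≡ 6350 (mod 6637).

6350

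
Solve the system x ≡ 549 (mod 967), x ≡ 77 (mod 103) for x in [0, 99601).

48899

967⁻¹ mod 103: 967×85 ≡ 1 (mod 103), so 967⁻¹ ≡ 85.
x = 549 + 967×((77 − 549)×85 mod 103) = 549 + 967×50 = 48899.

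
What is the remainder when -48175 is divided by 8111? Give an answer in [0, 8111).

491

-48175 = -6×8111 + 491, so -48175 ≡ 491 (mod 8111).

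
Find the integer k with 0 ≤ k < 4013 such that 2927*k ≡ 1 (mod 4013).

2546

Apply the Euclidean algorithm and back-substitute:
4013 = 1*2927 + 1086
2927 = 2*1086 + 755
1086 = 1*755 + 331
755 = 2*331 + 93
331 = 3*93 + 52
93 = 1*52 + 41
52 = 1*41 + 11
41 = 3*11 + 8
11 = 1*8 + 3
8 = 2*3 + 2
3 = 1*2 + 1
2 = 2*1 + 0
gcd(2927, 4013) = 1, so the inverse exists.
Bézout: 1 = 1070*4013 − 1467*2927.
So 2927⁻¹ ≡ −1467 ≡ 2546 (mod 4013).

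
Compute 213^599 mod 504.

By square-and-multiply:
599 in binary is 1001010111, i.e. 599 = 512 + 64 + 16 + 4 + 2 + 1.
213^1 ≡ 213 (mod 504)
213^2 ≡ 213^2 = 45369 ≡ 9 (mod 504)
213^4 ≡ 9^2 = 81 (mod 504)
213^8 ≡ 81^2 = 6561 ≡ 9 (mod 504)
213^16 ≡ 9^2 = 81 (mod 504)
213^32 ≡ 81^2 = 6561 ≡ 9 (mod 504)
213^64 ≡ 9^2 = 81 (mod 504)
213^128 ≡ 81^2 = 6561 ≡ 9 (mod 504)
213^256 ≡ 9^2 = 81 (mod 504)
213^512 ≡ 81^2 = 6561 ≡ 9 (mod 504)
213^599 = 213^512 × 213^64 × 213^16 × 213^4 × 213^2 × 213^1 ≡ 9 × 81 × 81 × 81 × 9 × 213 (mod 504).
Accumulate the product:
9 × 81 = 729 ≡ 225
225 × 81 = 18225 ≡ 81
81 × 81 = 6561 ≡ 9
9 × 9 = 81
81 × 213 = 17253 ≡ 117

117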